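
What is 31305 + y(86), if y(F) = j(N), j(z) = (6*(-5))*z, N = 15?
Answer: 30855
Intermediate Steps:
j(z) = -30*z
y(F) = -450 (y(F) = -30*15 = -450)
31305 + y(86) = 31305 - 450 = 30855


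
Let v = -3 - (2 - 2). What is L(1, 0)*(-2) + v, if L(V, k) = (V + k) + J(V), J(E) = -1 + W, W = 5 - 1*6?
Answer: -1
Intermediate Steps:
W = -1 (W = 5 - 6 = -1)
J(E) = -2 (J(E) = -1 - 1 = -2)
L(V, k) = -2 + V + k (L(V, k) = (V + k) - 2 = -2 + V + k)
v = -3 (v = -3 - 1*0 = -3 + 0 = -3)
L(1, 0)*(-2) + v = (-2 + 1 + 0)*(-2) - 3 = -1*(-2) - 3 = 2 - 3 = -1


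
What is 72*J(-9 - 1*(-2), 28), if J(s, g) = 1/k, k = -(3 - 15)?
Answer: 6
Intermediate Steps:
k = 12 (k = -1*(-12) = 12)
J(s, g) = 1/12
72*J(-9 - 1*(-2), 28) = 72*(1/12) = 6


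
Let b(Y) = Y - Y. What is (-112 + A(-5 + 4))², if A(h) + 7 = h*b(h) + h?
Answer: 14400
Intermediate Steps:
b(Y) = 0
A(h) = -7 + h (A(h) = -7 + (h*0 + h) = -7 + (0 + h) = -7 + h)
(-112 + A(-5 + 4))² = (-112 + (-7 + (-5 + 4)))² = (-112 + (-7 - 1))² = (-112 - 8)² = (-120)² = 14400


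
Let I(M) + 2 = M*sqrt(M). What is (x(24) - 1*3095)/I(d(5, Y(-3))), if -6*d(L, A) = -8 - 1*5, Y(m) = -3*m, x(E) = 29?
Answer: -1324512/1333 - 239148*sqrt(78)/1333 ≈ -2578.1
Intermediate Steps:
d(L, A) = 13/6 (d(L, A) = -(-8 - 1*5)/6 = -(-8 - 5)/6 = -1/6*(-13) = 13/6)
I(M) = -2 + M**(3/2) (I(M) = -2 + M*sqrt(M) = -2 + M**(3/2))
(x(24) - 1*3095)/I(d(5, Y(-3))) = (29 - 1*3095)/(-2 + (13/6)**(3/2)) = (29 - 3095)/(-2 + 13*sqrt(78)/36) = -3066/(-2 + 13*sqrt(78)/36)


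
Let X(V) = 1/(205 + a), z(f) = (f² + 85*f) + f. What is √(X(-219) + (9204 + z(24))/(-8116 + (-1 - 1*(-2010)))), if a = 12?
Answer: I*√3535812539/42749 ≈ 1.391*I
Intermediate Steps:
z(f) = f² + 86*f
X(V) = 1/217 (X(V) = 1/(205 + 12) = 1/217)
√(X(-219) + (9204 + z(24))/(-8116 + (-1 - 1*(-2010)))) = √(1/217 + (9204 + 24*(86 + 24))/(-8116 + (-1 - 1*(-2010)))) = √(1/217 + (9204 + 24*110)/(-8116 + (-1 + 2010))) = √(1/217 + (9204 + 2640)/(-8116 + 2009)) = √(1/217 + 11844/(-6107)) = √(1/217 + 11844*(-1/6107)) = √(1/217 - 11844/6107) = √(-82711/42749) = I*√3535812539/42749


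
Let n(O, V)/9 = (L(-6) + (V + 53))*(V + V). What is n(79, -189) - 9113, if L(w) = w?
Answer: 473971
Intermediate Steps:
n(O, V) = 18*V*(47 + V) (n(O, V) = 9*((-6 + (V + 53))*(V + V)) = 9*((-6 + (53 + V))*(2*V)) = 9*((47 + V)*(2*V)) = 9*(2*V*(47 + V)) = 18*V*(47 + V))
n(79, -189) - 9113 = 18*(-189)*(47 - 189) - 9113 = 18*(-189)*(-142) - 9113 = 483084 - 9113 = 473971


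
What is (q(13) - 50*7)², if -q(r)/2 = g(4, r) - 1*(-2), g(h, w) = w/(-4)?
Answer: 483025/4 ≈ 1.2076e+5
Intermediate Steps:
g(h, w) = -w/4 (g(h, w) = w*(-¼) = -w/4)
q(r) = -4 + r/2 (q(r) = -2*(-r/4 - 1*(-2)) = -2*(-r/4 + 2) = -2*(2 - r/4) = -4 + r/2)
(q(13) - 50*7)² = ((-4 + (½)*13) - 50*7)² = ((-4 + 13/2) - 350)² = (5/2 - 350)² = (-695/2)² = 483025/4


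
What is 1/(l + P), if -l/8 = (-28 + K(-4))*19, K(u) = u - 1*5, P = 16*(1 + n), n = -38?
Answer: 1/5032 ≈ 0.00019873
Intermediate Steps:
P = -592 (P = 16*(1 - 38) = 16*(-37) = -592)
K(u) = -5 + u (K(u) = u - 5 = -5 + u)
l = 5624 (l = -8*(-28 + (-5 - 4))*19 = -8*(-28 - 9)*19 = -(-296)*19 = -8*(-703) = 5624)
1/(l + P) = 1/(5624 - 592) = 1/5032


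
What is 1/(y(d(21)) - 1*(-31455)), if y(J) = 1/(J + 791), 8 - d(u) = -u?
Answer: 820/25793101 ≈ 3.1791e-5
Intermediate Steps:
d(u) = 8 + u (d(u) = 8 - (-1)*u = 8 + u)
y(J) = 1/(791 + J)
1/(y(d(21)) - 1*(-31455)) = 1/(1/(791 + (8 + 21)) - 1*(-31455)) = 1/(1/(791 + 29) + 31455) = 1/(1/820 + 31455) = 1/(25793101/820) = 820/25793101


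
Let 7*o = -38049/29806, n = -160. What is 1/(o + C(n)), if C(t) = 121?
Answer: 208642/25207633 ≈ 0.0082769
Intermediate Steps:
o = -38049/208642 (o = (-38049/29806)/7 = (-38049*1/29806)/7 = (⅐)*(-38049/29806) = -38049/208642 ≈ -0.18236)
1/(o + C(n)) = 1/(-38049/208642 + 121) = 1/(25207633/208642) = 208642/25207633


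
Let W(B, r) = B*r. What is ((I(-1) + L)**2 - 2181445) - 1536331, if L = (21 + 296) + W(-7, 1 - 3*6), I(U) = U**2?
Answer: -3526807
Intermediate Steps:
L = 436 (L = (21 + 296) - 7*(1 - 3*6) = 317 - 7*(1 - 18) = 317 - 7*(-17) = 317 + 119 = 436)
((I(-1) + L)**2 - 2181445) - 1536331 = (((-1)**2 + 436)**2 - 2181445) - 1536331 = ((1 + 436)**2 - 2181445) - 1536331 = (437**2 - 2181445) - 1536331 = (190969 - 2181445) - 1536331 = -1990476 - 1536331 = -3526807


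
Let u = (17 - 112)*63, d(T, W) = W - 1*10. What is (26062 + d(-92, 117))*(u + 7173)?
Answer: 31088772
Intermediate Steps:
d(T, W) = -10 + W (d(T, W) = W - 10 = -10 + W)
u = -5985 (u = -95*63 = -5985)
(26062 + d(-92, 117))*(u + 7173) = (26062 + (-10 + 117))*(-5985 + 7173) = (26062 + 107)*1188 = 26169*1188 = 31088772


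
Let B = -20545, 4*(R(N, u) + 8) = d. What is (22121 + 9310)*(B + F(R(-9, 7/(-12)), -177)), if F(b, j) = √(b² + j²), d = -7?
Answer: -645749895 + 94293*√55865/4 ≈ -6.4018e+8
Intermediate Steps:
R(N, u) = -39/4 (R(N, u) = -8 + (¼)*(-7) = -8 - 7/4 = -39/4)
(22121 + 9310)*(B + F(R(-9, 7/(-12)), -177)) = (22121 + 9310)*(-20545 + √((-39/4)² + (-177)²)) = 31431*(-20545 + √(1521/16 + 31329)) = 31431*(-20545 + √(502785/16)) = 31431*(-20545 + 3*√55865/4) = -645749895 + 94293*√55865/4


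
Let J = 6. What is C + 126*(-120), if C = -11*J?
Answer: -15186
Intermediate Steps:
C = -66 (C = -11*6 = -66)
C + 126*(-120) = -66 + 126*(-120) = -66 - 15120 = -15186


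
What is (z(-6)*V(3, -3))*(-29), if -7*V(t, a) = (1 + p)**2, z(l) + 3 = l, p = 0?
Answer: -261/7 ≈ -37.286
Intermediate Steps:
z(l) = -3 + l
V(t, a) = -1/7 (V(t, a) = -(1 + 0)**2/7 = -1/7*1**2 = -1/7*1 = -1/7)
(z(-6)*V(3, -3))*(-29) = ((-3 - 6)*(-1/7))*(-29) = -9*(-1/7)*(-29) = (9/7)*(-29) = -261/7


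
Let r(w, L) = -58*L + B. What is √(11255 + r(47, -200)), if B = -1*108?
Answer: 23*√43 ≈ 150.82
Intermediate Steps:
B = -108
r(w, L) = -108 - 58*L (r(w, L) = -58*L - 108 = -108 - 58*L)
√(11255 + r(47, -200)) = √(11255 + (-108 - 58*(-200))) = √(11255 + (-108 + 11600)) = √(11255 + 11492) = √22747 = 23*√43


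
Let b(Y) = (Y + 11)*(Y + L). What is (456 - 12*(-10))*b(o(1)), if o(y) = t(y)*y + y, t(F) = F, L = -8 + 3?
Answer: -22464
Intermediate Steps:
L = -5
o(y) = y + y² (o(y) = y*y + y = y² + y = y + y²)
b(Y) = (-5 + Y)*(11 + Y) (b(Y) = (Y + 11)*(Y - 5) = (11 + Y)*(-5 + Y) = (-5 + Y)*(11 + Y))
(456 - 12*(-10))*b(o(1)) = (456 - 12*(-10))*(-55 + (1*(1 + 1))² + 6*(1*(1 + 1))) = (456 + 120)*(-55 + (1*2)² + 6*(1*2)) = 576*(-55 + 2² + 6*2) = 576*(-55 + 4 + 12) = 576*(-39) = -22464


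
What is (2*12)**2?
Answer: 576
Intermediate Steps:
(2*12)**2 = 24**2 = 576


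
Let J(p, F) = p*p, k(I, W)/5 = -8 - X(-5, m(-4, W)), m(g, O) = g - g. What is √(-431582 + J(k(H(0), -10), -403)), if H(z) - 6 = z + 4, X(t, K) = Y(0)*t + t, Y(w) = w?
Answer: I*√431357 ≈ 656.78*I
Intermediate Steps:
m(g, O) = 0
X(t, K) = t (X(t, K) = 0*t + t = 0 + t = t)
H(z) = 10 + z (H(z) = 6 + (z + 4) = 6 + (4 + z) = 10 + z)
k(I, W) = -15 (k(I, W) = 5*(-8 - 1*(-5)) = 5*(-8 + 5) = 5*(-3) = -15)
J(p, F) = p²
√(-431582 + J(k(H(0), -10), -403)) = √(-431582 + (-15)²) = √(-431582 + 225) = √(-431357) = I*√431357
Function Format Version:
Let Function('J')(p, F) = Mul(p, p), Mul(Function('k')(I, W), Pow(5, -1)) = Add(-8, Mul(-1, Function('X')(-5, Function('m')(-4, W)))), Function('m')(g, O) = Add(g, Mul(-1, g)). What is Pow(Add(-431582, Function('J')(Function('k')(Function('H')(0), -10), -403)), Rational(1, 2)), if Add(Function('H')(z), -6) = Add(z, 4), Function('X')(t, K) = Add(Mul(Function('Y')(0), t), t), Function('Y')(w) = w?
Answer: Mul(I, Pow(431357, Rational(1, 2))) ≈ Mul(656.78, I)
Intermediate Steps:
Function('m')(g, O) = 0
Function('X')(t, K) = t (Function('X')(t, K) = Add(Mul(0, t), t) = Add(0, t) = t)
Function('H')(z) = Add(10, z) (Function('H')(z) = Add(6, Add(z, 4)) = Add(6, Add(4, z)) = Add(10, z))
Function('k')(I, W) = -15 (Function('k')(I, W) = Mul(5, Add(-8, Mul(-1, -5))) = Mul(5, Add(-8, 5)) = Mul(5, -3) = -15)
Function('J')(p, F) = Pow(p, 2)
Pow(Add(-431582, Function('J')(Function('k')(Function('H')(0), -10), -403)), Rational(1, 2)) = Pow(Add(-431582, Pow(-15, 2)), Rational(1, 2)) = Pow(Add(-431582, 225), Rational(1, 2)) = Pow(-431357, Rational(1, 2)) = Mul(I, Pow(431357, Rational(1, 2)))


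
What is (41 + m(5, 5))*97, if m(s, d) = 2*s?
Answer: 4947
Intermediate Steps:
(41 + m(5, 5))*97 = (41 + 2*5)*97 = (41 + 10)*97 = 51*97 = 4947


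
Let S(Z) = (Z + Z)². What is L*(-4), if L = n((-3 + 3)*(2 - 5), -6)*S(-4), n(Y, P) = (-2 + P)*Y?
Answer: 0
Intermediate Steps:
n(Y, P) = Y*(-2 + P)
S(Z) = 4*Z² (S(Z) = (2*Z)² = 4*Z²)
L = 0 (L = (((-3 + 3)*(2 - 5))*(-2 - 6))*(4*(-4)²) = ((0*(-3))*(-8))*(4*16) = (0*(-8))*64 = 0*64 = 0)
L*(-4) = 0*(-4) = 0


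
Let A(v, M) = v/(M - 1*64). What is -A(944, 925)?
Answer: -944/861 ≈ -1.0964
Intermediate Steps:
A(v, M) = v/(-64 + M) (A(v, M) = v/(M - 64) = v/(-64 + M))
-A(944, 925) = -944/(-64 + 925) = -944/861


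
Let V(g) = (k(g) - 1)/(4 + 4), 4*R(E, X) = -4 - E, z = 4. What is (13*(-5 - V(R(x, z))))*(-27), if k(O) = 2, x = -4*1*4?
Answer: 14391/8 ≈ 1798.9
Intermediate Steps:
x = -16 (x = -4*4 = -16)
R(E, X) = -1 - E/4 (R(E, X) = (-4 - E)/4 = -1 - E/4)
V(g) = ⅛ (V(g) = (2 - 1)/(4 + 4) = 1/8 = 1*(⅛) = ⅛)
(13*(-5 - V(R(x, z))))*(-27) = (13*(-5 - 1*⅛))*(-27) = (13*(-5 - ⅛))*(-27) = (13*(-41/8))*(-27) = -533/8*(-27) = 14391/8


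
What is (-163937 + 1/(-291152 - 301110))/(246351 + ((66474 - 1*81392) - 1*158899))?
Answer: -97093655495/42959131908 ≈ -2.2601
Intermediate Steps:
(-163937 + 1/(-291152 - 301110))/(246351 + ((66474 - 1*81392) - 1*158899)) = (-163937 + 1/(-592262))/(246351 + ((66474 - 81392) - 158899)) = (-163937 - 1/592262)/(246351 + (-14918 - 158899)) = -97093655495/(592262*(246351 - 173817)) = -97093655495/592262/72534 = -97093655495/592262*1/72534 = -97093655495/42959131908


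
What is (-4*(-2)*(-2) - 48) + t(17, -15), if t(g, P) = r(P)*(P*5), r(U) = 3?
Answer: -289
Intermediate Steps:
t(g, P) = 15*P (t(g, P) = 3*(P*5) = 3*(5*P) = 15*P)
(-4*(-2)*(-2) - 48) + t(17, -15) = (-4*(-2)*(-2) - 48) + 15*(-15) = (8*(-2) - 48) - 225 = (-16 - 48) - 225 = -64 - 225 = -289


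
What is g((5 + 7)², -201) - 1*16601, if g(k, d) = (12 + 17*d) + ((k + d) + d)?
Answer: -20264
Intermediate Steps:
g(k, d) = 12 + k + 19*d (g(k, d) = (12 + 17*d) + ((d + k) + d) = (12 + 17*d) + (k + 2*d) = 12 + k + 19*d)
g((5 + 7)², -201) - 1*16601 = (12 + (5 + 7)² + 19*(-201)) - 1*16601 = (12 + 12² - 3819) - 16601 = (12 + 144 - 3819) - 16601 = -3663 - 16601 = -20264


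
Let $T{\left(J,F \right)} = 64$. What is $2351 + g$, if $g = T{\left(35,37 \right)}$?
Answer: $2415$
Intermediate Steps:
$g = 64$
$2351 + g = 2351 + 64 = 2415$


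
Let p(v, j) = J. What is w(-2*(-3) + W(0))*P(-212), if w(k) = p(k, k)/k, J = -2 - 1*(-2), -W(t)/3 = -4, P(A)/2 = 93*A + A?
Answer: 0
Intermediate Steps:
P(A) = 188*A (P(A) = 2*(93*A + A) = 2*(94*A) = 188*A)
W(t) = 12 (W(t) = -3*(-4) = 12)
J = 0 (J = -2 + 2 = 0)
p(v, j) = 0
w(k) = 0 (w(k) = 0/k = 0)
w(-2*(-3) + W(0))*P(-212) = 0*(188*(-212)) = 0*(-39856) = 0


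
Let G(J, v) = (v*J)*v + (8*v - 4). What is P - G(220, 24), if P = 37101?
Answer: -89807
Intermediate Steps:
G(J, v) = -4 + 8*v + J*v**2 (G(J, v) = (J*v)*v + (-4 + 8*v) = J*v**2 + (-4 + 8*v) = -4 + 8*v + J*v**2)
P - G(220, 24) = 37101 - (-4 + 8*24 + 220*24**2) = 37101 - (-4 + 192 + 220*576) = 37101 - (-4 + 192 + 126720) = 37101 - 1*126908 = 37101 - 126908 = -89807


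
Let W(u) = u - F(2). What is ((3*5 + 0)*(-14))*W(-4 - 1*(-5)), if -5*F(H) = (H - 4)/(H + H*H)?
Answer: -196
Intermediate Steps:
F(H) = -(-4 + H)/(5*(H + H²)) (F(H) = -(H - 4)/(5*(H + H*H)) = -(-4 + H)/(5*(H + H²)))
W(u) = -1/15 + u (W(u) = u - (4 - 1*2)/(5*2*(1 + 2)) = u - (4 - 2)/(5*2*3) = u - 2/(5*2*3) = u - 1*1/15 = u - 1/15 = -1/15 + u)
((3*5 + 0)*(-14))*W(-4 - 1*(-5)) = ((3*5 + 0)*(-14))*(-1/15 + (-4 - 1*(-5))) = ((15 + 0)*(-14))*(-1/15 + (-4 + 5)) = (15*(-14))*(-1/15 + 1) = -210*14/15 = -196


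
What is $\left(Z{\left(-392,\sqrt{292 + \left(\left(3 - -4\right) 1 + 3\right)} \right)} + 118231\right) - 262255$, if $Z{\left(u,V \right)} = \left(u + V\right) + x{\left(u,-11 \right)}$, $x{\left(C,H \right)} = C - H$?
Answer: $-144797 + \sqrt{302} \approx -1.4478 \cdot 10^{5}$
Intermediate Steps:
$Z{\left(u,V \right)} = 11 + V + 2 u$ ($Z{\left(u,V \right)} = \left(u + V\right) + \left(u - -11\right) = \left(V + u\right) + \left(u + 11\right) = \left(V + u\right) + \left(11 + u\right) = 11 + V + 2 u$)
$\left(Z{\left(-392,\sqrt{292 + \left(\left(3 - -4\right) 1 + 3\right)} \right)} + 118231\right) - 262255 = \left(\left(11 + \sqrt{292 + \left(\left(3 - -4\right) 1 + 3\right)} + 2 \left(-392\right)\right) + 118231\right) - 262255 = \left(\left(11 + \sqrt{292 + \left(\left(3 + 4\right) 1 + 3\right)} - 784\right) + 118231\right) - 262255 = \left(\left(11 + \sqrt{292 + \left(7 \cdot 1 + 3\right)} - 784\right) + 118231\right) - 262255 = \left(\left(11 + \sqrt{292 + \left(7 + 3\right)} - 784\right) + 118231\right) - 262255 = \left(\left(11 + \sqrt{292 + 10} - 784\right) + 118231\right) - 262255 = \left(\left(11 + \sqrt{302} - 784\right) + 118231\right) - 262255 = \left(\left(-773 + \sqrt{302}\right) + 118231\right) - 262255 = \left(117458 + \sqrt{302}\right) - 262255 = -144797 + \sqrt{302}$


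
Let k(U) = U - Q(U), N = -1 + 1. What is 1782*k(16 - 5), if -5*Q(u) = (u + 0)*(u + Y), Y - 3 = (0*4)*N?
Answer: 372438/5 ≈ 74488.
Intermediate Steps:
N = 0
Y = 3 (Y = 3 + (0*4)*0 = 3 + 0*0 = 3 + 0 = 3)
Q(u) = -u*(3 + u)/5 (Q(u) = -(u + 0)*(u + 3)/5 = -u*(3 + u)/5)
k(U) = U + U*(3 + U)/5 (k(U) = U - (-1)*U*(3 + U)/5 = U + U*(3 + U)/5)
1782*k(16 - 5) = 1782*((16 - 5)*(8 + (16 - 5))/5) = 1782*((⅕)*11*(8 + 11)) = 1782*((⅕)*11*19) = 1782*(209/5) = 372438/5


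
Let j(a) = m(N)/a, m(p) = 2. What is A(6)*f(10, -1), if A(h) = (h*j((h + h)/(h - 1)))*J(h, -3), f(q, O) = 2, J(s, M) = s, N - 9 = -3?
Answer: 60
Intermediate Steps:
N = 6 (N = 9 - 3 = 6)
j(a) = 2/a
A(h) = h*(-1 + h) (A(h) = (h*(2/(((h + h)/(h - 1)))))*h = (h*(2/(((2*h)/(-1 + h)))))*h = (h*(2/((2*h/(-1 + h)))))*h = (h*(2*((-1 + h)/(2*h))))*h = (h*((-1 + h)/h))*h = (-1 + h)*h = h*(-1 + h))
A(6)*f(10, -1) = (6*(-1 + 6))*2 = (6*5)*2 = 30*2 = 60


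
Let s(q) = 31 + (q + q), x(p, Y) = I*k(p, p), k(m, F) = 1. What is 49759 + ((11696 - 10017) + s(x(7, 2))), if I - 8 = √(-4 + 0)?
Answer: 51485 + 4*I ≈ 51485.0 + 4.0*I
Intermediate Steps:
I = 8 + 2*I (I = 8 + √(-4 + 0) = 8 + √(-4) = 8 + 2*I ≈ 8.0 + 2.0*I)
x(p, Y) = 8 + 2*I (x(p, Y) = (8 + 2*I)*1 = 8 + 2*I)
s(q) = 31 + 2*q
49759 + ((11696 - 10017) + s(x(7, 2))) = 49759 + ((11696 - 10017) + (31 + 2*(8 + 2*I))) = 49759 + (1679 + (31 + (16 + 4*I))) = 49759 + (1679 + (47 + 4*I)) = 49759 + (1726 + 4*I) = 51485 + 4*I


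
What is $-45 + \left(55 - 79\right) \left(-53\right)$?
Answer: $1227$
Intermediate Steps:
$-45 + \left(55 - 79\right) \left(-53\right) = -45 - -1272 = -45 + 1272 = 1227$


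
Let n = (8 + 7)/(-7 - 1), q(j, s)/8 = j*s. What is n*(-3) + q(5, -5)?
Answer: -1555/8 ≈ -194.38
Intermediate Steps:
q(j, s) = 8*j*s (q(j, s) = 8*(j*s) = 8*j*s)
n = -15/8 (n = 15/(-8) = 15*(-⅛) = -15/8 ≈ -1.8750)
n*(-3) + q(5, -5) = -15/8*(-3) + 8*5*(-5) = 45/8 - 200 = -1555/8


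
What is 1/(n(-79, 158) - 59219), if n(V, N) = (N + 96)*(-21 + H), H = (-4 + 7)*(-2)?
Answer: -1/66077 ≈ -1.5134e-5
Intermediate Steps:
H = -6 (H = 3*(-2) = -6)
n(V, N) = -2592 - 27*N (n(V, N) = (N + 96)*(-21 - 6) = (96 + N)*(-27) = -2592 - 27*N)
1/(n(-79, 158) - 59219) = 1/((-2592 - 27*158) - 59219) = 1/((-2592 - 4266) - 59219) = 1/(-6858 - 59219) = 1/(-66077) = -1/66077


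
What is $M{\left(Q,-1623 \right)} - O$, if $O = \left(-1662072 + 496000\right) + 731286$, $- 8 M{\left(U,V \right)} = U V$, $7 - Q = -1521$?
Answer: $744779$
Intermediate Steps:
$Q = 1528$ ($Q = 7 - -1521 = 7 + 1521 = 1528$)
$M{\left(U,V \right)} = - \frac{U V}{8}$
$O = -434786$ ($O = -1166072 + 731286 = -434786$)
$M{\left(Q,-1623 \right)} - O = \left(- \frac{1}{8}\right) 1528 \left(-1623\right) - -434786 = 309993 + 434786 = 744779$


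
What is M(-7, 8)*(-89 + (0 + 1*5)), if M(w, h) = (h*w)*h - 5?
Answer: 38052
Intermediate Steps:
M(w, h) = -5 + w*h² (M(w, h) = w*h² - 5 = -5 + w*h²)
M(-7, 8)*(-89 + (0 + 1*5)) = (-5 - 7*8²)*(-89 + (0 + 1*5)) = (-5 - 7*64)*(-89 + (0 + 5)) = (-5 - 448)*(-89 + 5) = -453*(-84) = 38052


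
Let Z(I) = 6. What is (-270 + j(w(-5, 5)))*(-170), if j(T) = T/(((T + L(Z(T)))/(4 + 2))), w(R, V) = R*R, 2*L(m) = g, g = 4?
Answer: 404600/9 ≈ 44956.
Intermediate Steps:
L(m) = 2 (L(m) = (½)*4 = 2)
w(R, V) = R²
j(T) = T/(⅓ + T/6) (j(T) = T/(((T + 2)/(4 + 2))) = T/(((2 + T)/6)) = T/(((2 + T)*(⅙))) = T/(⅓ + T/6))
(-270 + j(w(-5, 5)))*(-170) = (-270 + 6*(-5)²/(2 + (-5)²))*(-170) = (-270 + 6*25/(2 + 25))*(-170) = (-270 + 6*25/27)*(-170) = (-270 + 6*25*(1/27))*(-170) = (-270 + 50/9)*(-170) = -2380/9*(-170) = 404600/9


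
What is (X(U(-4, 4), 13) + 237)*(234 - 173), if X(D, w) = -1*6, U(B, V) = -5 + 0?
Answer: 14091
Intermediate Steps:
U(B, V) = -5
X(D, w) = -6
(X(U(-4, 4), 13) + 237)*(234 - 173) = (-6 + 237)*(234 - 173) = 231*61 = 14091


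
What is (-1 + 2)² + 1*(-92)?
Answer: -91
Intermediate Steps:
(-1 + 2)² + 1*(-92) = 1² - 92 = 1 - 92 = -91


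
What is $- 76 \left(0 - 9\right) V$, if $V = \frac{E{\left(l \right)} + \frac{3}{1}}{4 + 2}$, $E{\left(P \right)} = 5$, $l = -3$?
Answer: $912$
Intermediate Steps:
$V = \frac{4}{3}$ ($V = \frac{5 + \frac{3}{1}}{4 + 2} = \frac{5 + 3 \cdot 1}{6} = \left(5 + 3\right) \frac{1}{6} = 8 \cdot \frac{1}{6} = \frac{4}{3} \approx 1.3333$)
$- 76 \left(0 - 9\right) V = - 76 \left(0 - 9\right) \frac{4}{3} = - 76 \left(\left(-9\right) \frac{4}{3}\right) = \left(-76\right) \left(-12\right) = 912$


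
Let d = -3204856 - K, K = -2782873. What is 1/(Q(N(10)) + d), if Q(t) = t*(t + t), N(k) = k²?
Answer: -1/401983 ≈ -2.4877e-6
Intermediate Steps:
Q(t) = 2*t² (Q(t) = t*(2*t) = 2*t²)
d = -421983 (d = -3204856 - 1*(-2782873) = -3204856 + 2782873 = -421983)
1/(Q(N(10)) + d) = 1/(2*(10²)² - 421983) = 1/(2*100² - 421983) = 1/(2*10000 - 421983) = 1/(20000 - 421983) = 1/(-401983) = -1/401983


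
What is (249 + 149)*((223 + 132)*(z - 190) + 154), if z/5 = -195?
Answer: -164541558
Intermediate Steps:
z = -975 (z = 5*(-195) = -975)
(249 + 149)*((223 + 132)*(z - 190) + 154) = (249 + 149)*((223 + 132)*(-975 - 190) + 154) = 398*(355*(-1165) + 154) = 398*(-413575 + 154) = 398*(-413421) = -164541558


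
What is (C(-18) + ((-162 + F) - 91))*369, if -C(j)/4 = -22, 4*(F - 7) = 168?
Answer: -42804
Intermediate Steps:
F = 49 (F = 7 + (1/4)*168 = 7 + 42 = 49)
C(j) = 88 (C(j) = -4*(-22) = 88)
(C(-18) + ((-162 + F) - 91))*369 = (88 + ((-162 + 49) - 91))*369 = (88 + (-113 - 91))*369 = (88 - 204)*369 = -116*369 = -42804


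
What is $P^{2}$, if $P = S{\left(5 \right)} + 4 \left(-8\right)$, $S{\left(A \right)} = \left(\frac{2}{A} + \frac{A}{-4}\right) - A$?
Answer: $\frac{573049}{400} \approx 1432.6$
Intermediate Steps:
$S{\left(A \right)} = \frac{2}{A} - \frac{5 A}{4}$ ($S{\left(A \right)} = \left(\frac{2}{A} + A \left(- \frac{1}{4}\right)\right) - A = \left(\frac{2}{A} - \frac{A}{4}\right) - A = \frac{2}{A} - \frac{5 A}{4}$)
$P = - \frac{757}{20}$ ($P = \left(\frac{2}{5} - \frac{25}{4}\right) + 4 \left(-8\right) = \left(2 \cdot \frac{1}{5} - \frac{25}{4}\right) - 32 = \left(\frac{2}{5} - \frac{25}{4}\right) - 32 = - \frac{117}{20} - 32 = - \frac{757}{20} \approx -37.85$)
$P^{2} = \left(- \frac{757}{20}\right)^{2} = \frac{573049}{400}$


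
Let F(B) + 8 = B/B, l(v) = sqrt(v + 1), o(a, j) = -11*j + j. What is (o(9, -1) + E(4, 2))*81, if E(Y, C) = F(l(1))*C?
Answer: -324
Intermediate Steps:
o(a, j) = -10*j
l(v) = sqrt(1 + v)
F(B) = -7 (F(B) = -8 + B/B = -8 + 1 = -7)
E(Y, C) = -7*C
(o(9, -1) + E(4, 2))*81 = (-10*(-1) - 7*2)*81 = (10 - 14)*81 = -4*81 = -324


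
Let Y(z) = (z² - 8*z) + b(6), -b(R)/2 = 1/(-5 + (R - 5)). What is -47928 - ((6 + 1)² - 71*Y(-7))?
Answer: -80973/2 ≈ -40487.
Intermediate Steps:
b(R) = -2/(-10 + R) (b(R) = -2/(-5 + (R - 5)) = -2/(-5 + (-5 + R)) = -2/(-10 + R))
Y(z) = ½ + z² - 8*z (Y(z) = (z² - 8*z) - 2/(-10 + 6) = (z² - 8*z) - 2/(-4) = (z² - 8*z) - 2*(-¼) = (z² - 8*z) + ½ = ½ + z² - 8*z)
-47928 - ((6 + 1)² - 71*Y(-7)) = -47928 - ((6 + 1)² - 71*(½ + (-7)² - 8*(-7))) = -47928 - (7² - 71*(½ + 49 + 56)) = -47928 - (49 - 71*211/2) = -47928 - (49 - 14981/2) = -47928 - 1*(-14883/2) = -47928 + 14883/2 = -80973/2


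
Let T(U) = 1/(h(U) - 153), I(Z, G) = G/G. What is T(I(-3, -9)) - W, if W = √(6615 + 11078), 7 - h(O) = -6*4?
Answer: -1/122 - √17693 ≈ -133.02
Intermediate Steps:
I(Z, G) = 1
h(O) = 31 (h(O) = 7 - (-6)*4 = 7 - 1*(-24) = 7 + 24 = 31)
T(U) = -1/122 (T(U) = 1/(31 - 153) = 1/(-122) = -1/122)
W = √17693 ≈ 133.02
T(I(-3, -9)) - W = -1/122 - √17693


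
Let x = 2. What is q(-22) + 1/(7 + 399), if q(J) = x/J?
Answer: -395/4466 ≈ -0.088446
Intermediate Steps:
q(J) = 2/J
q(-22) + 1/(7 + 399) = 2/(-22) + 1/(7 + 399) = 2*(-1/22) + 1/406 = -1/11 + 1/406 = -395/4466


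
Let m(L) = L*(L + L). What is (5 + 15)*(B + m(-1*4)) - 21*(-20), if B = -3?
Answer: 1000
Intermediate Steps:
m(L) = 2*L**2 (m(L) = L*(2*L) = 2*L**2)
(5 + 15)*(B + m(-1*4)) - 21*(-20) = (5 + 15)*(-3 + 2*(-1*4)**2) - 21*(-20) = 20*(-3 + 2*(-4)**2) + 420 = 20*(-3 + 2*16) + 420 = 20*(-3 + 32) + 420 = 20*29 + 420 = 580 + 420 = 1000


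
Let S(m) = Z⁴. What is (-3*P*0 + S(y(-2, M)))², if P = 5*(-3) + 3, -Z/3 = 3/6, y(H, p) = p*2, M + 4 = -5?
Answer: 6561/256 ≈ 25.629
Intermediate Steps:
M = -9 (M = -4 - 5 = -9)
y(H, p) = 2*p
Z = -3/2 (Z = -9/6 = -3*½ = -3/2 ≈ -1.5000)
P = -12 (P = -15 + 3 = -12)
S(m) = 81/16 (S(m) = (-3/2)⁴ = 81/16)
(-3*P*0 + S(y(-2, M)))² = (-3*(-12)*0 + 81/16)² = (36*0 + 81/16)² = (0 + 81/16)² = (81/16)² = 6561/256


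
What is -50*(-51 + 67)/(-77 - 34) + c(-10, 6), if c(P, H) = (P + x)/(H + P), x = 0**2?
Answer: 2155/222 ≈ 9.7072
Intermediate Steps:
x = 0
c(P, H) = P/(H + P) (c(P, H) = (P + 0)/(H + P) = P/(H + P))
-50*(-51 + 67)/(-77 - 34) + c(-10, 6) = -50*(-51 + 67)/(-77 - 34) - 10/(6 - 10) = -800/(-111) - 10/(-4) = -800*(-1)/111 - 10*(-1/4) = -50*(-16/111) + 5/2 = 800/111 + 5/2 = 2155/222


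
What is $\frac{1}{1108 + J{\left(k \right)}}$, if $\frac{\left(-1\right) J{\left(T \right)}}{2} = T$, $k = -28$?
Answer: $\frac{1}{1164} \approx 0.00085911$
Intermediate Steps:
$J{\left(T \right)} = - 2 T$
$\frac{1}{1108 + J{\left(k \right)}} = \frac{1}{1108 - -56} = \frac{1}{1108 + 56} = \frac{1}{1164}$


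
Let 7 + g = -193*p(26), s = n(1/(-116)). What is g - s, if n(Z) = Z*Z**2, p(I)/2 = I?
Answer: -15676078527/1560896 ≈ -10043.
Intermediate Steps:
p(I) = 2*I
n(Z) = Z**3
s = -1/1560896 (s = (1/(-116))**3 = (-1/116)**3 = -1/1560896 ≈ -6.4066e-7)
g = -10043 (g = -7 - 386*26 = -7 - 193*52 = -7 - 10036 = -10043)
g - s = -10043 - 1*(-1/1560896) = -10043 + 1/1560896 = -15676078527/1560896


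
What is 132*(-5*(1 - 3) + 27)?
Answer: 4884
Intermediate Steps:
132*(-5*(1 - 3) + 27) = 132*(-5*(-2) + 27) = 132*(10 + 27) = 132*37 = 4884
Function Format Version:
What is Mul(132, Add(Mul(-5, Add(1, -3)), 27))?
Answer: 4884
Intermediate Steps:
Mul(132, Add(Mul(-5, Add(1, -3)), 27)) = Mul(132, Add(Mul(-5, -2), 27)) = Mul(132, Add(10, 27)) = Mul(132, 37) = 4884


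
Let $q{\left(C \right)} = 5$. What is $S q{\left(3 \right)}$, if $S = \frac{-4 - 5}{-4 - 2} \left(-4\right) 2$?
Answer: $-60$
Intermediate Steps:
$S = -12$ ($S = - \frac{9}{-6} \left(-4\right) 2 = \left(-9\right) \left(- \frac{1}{6}\right) \left(-4\right) 2 = \frac{3}{2} \left(-4\right) 2 = \left(-6\right) 2 = -12$)
$S q{\left(3 \right)} = \left(-12\right) 5 = -60$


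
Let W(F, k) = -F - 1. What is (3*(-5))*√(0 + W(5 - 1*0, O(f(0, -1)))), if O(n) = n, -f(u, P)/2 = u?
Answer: -15*I*√6 ≈ -36.742*I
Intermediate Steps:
f(u, P) = -2*u
W(F, k) = -1 - F
(3*(-5))*√(0 + W(5 - 1*0, O(f(0, -1)))) = (3*(-5))*√(0 + (-1 - (5 - 1*0))) = -15*√(0 + (-1 - (5 + 0))) = -15*√(0 + (-1 - 1*5)) = -15*√(0 + (-1 - 5)) = -15*√(0 - 6) = -15*I*√6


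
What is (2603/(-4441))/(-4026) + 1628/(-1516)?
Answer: -7275956125/6776317614 ≈ -1.0737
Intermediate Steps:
(2603/(-4441))/(-4026) + 1628/(-1516) = (2603*(-1/4441))*(-1/4026) + 1628*(-1/1516) = -2603/4441*(-1/4026) - 407/379 = 2603/17879466 - 407/379 = -7275956125/6776317614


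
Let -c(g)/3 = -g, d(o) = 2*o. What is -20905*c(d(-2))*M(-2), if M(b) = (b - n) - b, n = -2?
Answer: 501720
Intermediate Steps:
M(b) = 2 (M(b) = (b - 1*(-2)) - b = (b + 2) - b = (2 + b) - b = 2)
c(g) = 3*g (c(g) = -(-3)*g = 3*g)
-20905*c(d(-2))*M(-2) = -20905*3*(2*(-2))*2 = -20905*3*(-4)*2 = -(-250860)*2 = -20905*(-24) = 501720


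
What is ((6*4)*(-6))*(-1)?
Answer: 144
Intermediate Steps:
((6*4)*(-6))*(-1) = (24*(-6))*(-1) = -144*(-1) = 144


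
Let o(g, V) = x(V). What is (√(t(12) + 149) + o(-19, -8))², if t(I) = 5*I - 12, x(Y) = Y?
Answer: (8 - √197)² ≈ 36.429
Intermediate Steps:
o(g, V) = V
t(I) = -12 + 5*I
(√(t(12) + 149) + o(-19, -8))² = (√((-12 + 5*12) + 149) - 8)² = (√((-12 + 60) + 149) - 8)² = (√(48 + 149) - 8)² = (√197 - 8)² = (-8 + √197)²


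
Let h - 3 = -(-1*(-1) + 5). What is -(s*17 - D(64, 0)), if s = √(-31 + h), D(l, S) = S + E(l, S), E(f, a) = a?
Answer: -17*I*√34 ≈ -99.126*I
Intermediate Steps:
D(l, S) = 2*S (D(l, S) = S + S = 2*S)
h = -3 (h = 3 - (-1*(-1) + 5) = 3 - (1 + 5) = 3 - 1*6 = 3 - 6 = -3)
s = I*√34 (s = √(-31 - 3) = √(-34) = I*√34 ≈ 5.8309*I)
-(s*17 - D(64, 0)) = -((I*√34)*17 - 2*0) = -(17*I*√34 - 1*0) = -(17*I*√34 + 0) = -17*I*√34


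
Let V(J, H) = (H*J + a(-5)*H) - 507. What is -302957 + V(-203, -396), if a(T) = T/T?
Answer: -223472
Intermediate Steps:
a(T) = 1
V(J, H) = -507 + H + H*J (V(J, H) = (H*J + 1*H) - 507 = (H*J + H) - 507 = (H + H*J) - 507 = -507 + H + H*J)
-302957 + V(-203, -396) = -302957 + (-507 - 396 - 396*(-203)) = -302957 + (-507 - 396 + 80388) = -302957 + 79485 = -223472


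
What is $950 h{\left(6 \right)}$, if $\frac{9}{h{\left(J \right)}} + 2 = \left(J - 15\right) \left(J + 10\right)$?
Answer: $- \frac{4275}{73} \approx -58.562$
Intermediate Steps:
$h{\left(J \right)} = \frac{9}{-2 + \left(-15 + J\right) \left(10 + J\right)}$ ($h{\left(J \right)} = \frac{9}{-2 + \left(J - 15\right) \left(J + 10\right)} = \frac{9}{-2 + \left(-15 + J\right) \left(10 + J\right)}$)
$950 h{\left(6 \right)} = 950 \frac{9}{-152 + 6^{2} - 30} = 950 \frac{9}{-152 + 36 - 30} = 950 \frac{9}{-146} = 950 \cdot 9 \left(- \frac{1}{146}\right) = 950 \left(- \frac{9}{146}\right) = - \frac{4275}{73}$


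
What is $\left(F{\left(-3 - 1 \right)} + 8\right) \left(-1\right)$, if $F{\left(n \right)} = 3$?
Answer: $-11$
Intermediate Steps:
$\left(F{\left(-3 - 1 \right)} + 8\right) \left(-1\right) = \left(3 + 8\right) \left(-1\right) = 11 \left(-1\right) = -11$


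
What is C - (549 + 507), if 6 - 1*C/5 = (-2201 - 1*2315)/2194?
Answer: -1114232/1097 ≈ -1015.7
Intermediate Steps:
C = 44200/1097 (C = 30 - 5*(-2201 - 1*2315)/2194 = 30 - 5*(-2201 - 2315)/2194 = 30 - (-22580)/2194 = 30 - 5*(-2258/1097) = 30 + 11290/1097 = 44200/1097 ≈ 40.292)
C - (549 + 507) = 44200/1097 - (549 + 507) = 44200/1097 - 1*1056 = 44200/1097 - 1056 = -1114232/1097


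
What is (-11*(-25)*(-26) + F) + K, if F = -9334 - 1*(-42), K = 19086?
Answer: 2644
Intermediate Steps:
F = -9292 (F = -9334 + 42 = -9292)
(-11*(-25)*(-26) + F) + K = (-11*(-25)*(-26) - 9292) + 19086 = (275*(-26) - 9292) + 19086 = (-7150 - 9292) + 19086 = -16442 + 19086 = 2644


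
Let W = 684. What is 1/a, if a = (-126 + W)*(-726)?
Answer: -1/405108 ≈ -2.4685e-6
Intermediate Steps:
a = -405108 (a = (-126 + 684)*(-726) = 558*(-726) = -405108)
1/a = 1/(-405108) = -1/405108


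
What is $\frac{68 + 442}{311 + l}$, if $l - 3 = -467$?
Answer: $- \frac{10}{3} \approx -3.3333$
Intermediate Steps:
$l = -464$ ($l = 3 - 467 = -464$)
$\frac{68 + 442}{311 + l} = \frac{68 + 442}{311 - 464} = \frac{510}{-153} = 510 \left(- \frac{1}{153}\right) = - \frac{10}{3}$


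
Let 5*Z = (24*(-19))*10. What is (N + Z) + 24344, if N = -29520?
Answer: -6088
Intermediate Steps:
Z = -912 (Z = ((24*(-19))*10)/5 = (-456*10)/5 = (⅕)*(-4560) = -912)
(N + Z) + 24344 = (-29520 - 912) + 24344 = -30432 + 24344 = -6088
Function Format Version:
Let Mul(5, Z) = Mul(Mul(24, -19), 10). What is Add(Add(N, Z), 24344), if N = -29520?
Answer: -6088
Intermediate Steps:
Z = -912 (Z = Mul(Rational(1, 5), Mul(Mul(24, -19), 10)) = Mul(Rational(1, 5), Mul(-456, 10)) = Mul(Rational(1, 5), -4560) = -912)
Add(Add(N, Z), 24344) = Add(Add(-29520, -912), 24344) = Add(-30432, 24344) = -6088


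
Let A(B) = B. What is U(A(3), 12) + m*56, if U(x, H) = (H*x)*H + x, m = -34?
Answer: -1469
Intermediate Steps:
U(x, H) = x + x*H² (U(x, H) = x*H² + x = x + x*H²)
U(A(3), 12) + m*56 = 3*(1 + 12²) - 34*56 = 3*(1 + 144) - 1904 = 3*145 - 1904 = 435 - 1904 = -1469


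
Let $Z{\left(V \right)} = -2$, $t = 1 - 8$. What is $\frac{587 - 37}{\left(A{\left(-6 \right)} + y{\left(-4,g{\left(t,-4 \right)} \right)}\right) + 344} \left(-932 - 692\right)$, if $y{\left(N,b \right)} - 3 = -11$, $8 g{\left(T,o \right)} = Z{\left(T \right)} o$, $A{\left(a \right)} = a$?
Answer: $- \frac{8120}{3} \approx -2706.7$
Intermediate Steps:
$t = -7$ ($t = 1 - 8 = -7$)
$g{\left(T,o \right)} = - \frac{o}{4}$ ($g{\left(T,o \right)} = \frac{\left(-2\right) o}{8} = - \frac{o}{4}$)
$y{\left(N,b \right)} = -8$ ($y{\left(N,b \right)} = 3 - 11 = -8$)
$\frac{587 - 37}{\left(A{\left(-6 \right)} + y{\left(-4,g{\left(t,-4 \right)} \right)}\right) + 344} \left(-932 - 692\right) = \frac{587 - 37}{\left(-6 - 8\right) + 344} \left(-932 - 692\right) = \frac{550}{-14 + 344} \left(-1624\right) = \frac{550}{330} \left(-1624\right) = 550 \cdot \frac{1}{330} \left(-1624\right) = \frac{5}{3} \left(-1624\right) = - \frac{8120}{3}$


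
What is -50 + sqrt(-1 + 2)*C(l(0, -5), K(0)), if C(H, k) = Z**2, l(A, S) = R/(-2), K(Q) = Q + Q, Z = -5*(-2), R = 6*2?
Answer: 50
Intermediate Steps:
R = 12
Z = 10
K(Q) = 2*Q
l(A, S) = -6 (l(A, S) = 12/(-2) = 12*(-1/2) = -6)
C(H, k) = 100 (C(H, k) = 10**2 = 100)
-50 + sqrt(-1 + 2)*C(l(0, -5), K(0)) = -50 + sqrt(-1 + 2)*100 = -50 + sqrt(1)*100 = -50 + 1*100 = -50 + 100 = 50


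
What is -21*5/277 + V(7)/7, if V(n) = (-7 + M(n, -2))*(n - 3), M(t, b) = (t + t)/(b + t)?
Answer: -3849/1385 ≈ -2.7791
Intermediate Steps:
M(t, b) = 2*t/(b + t) (M(t, b) = (2*t)/(b + t) = 2*t/(b + t))
V(n) = (-7 + 2*n/(-2 + n))*(-3 + n) (V(n) = (-7 + 2*n/(-2 + n))*(n - 3) = (-7 + 2*n/(-2 + n))*(-3 + n))
-21*5/277 + V(7)/7 = -21*5/277 + ((-42 - 5*7² + 29*7)/(-2 + 7))/7 = -105*1/277 + ((-42 - 5*49 + 203)/5)*(⅐) = -105/277 + ((-42 - 245 + 203)/5)*(⅐) = -105/277 + ((⅕)*(-84))*(⅐) = -105/277 - 84/5*⅐ = -105/277 - 12/5 = -3849/1385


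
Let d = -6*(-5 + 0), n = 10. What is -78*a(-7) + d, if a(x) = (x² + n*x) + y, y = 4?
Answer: 1356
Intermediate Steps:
d = 30 (d = -6*(-5) = 30)
a(x) = 4 + x² + 10*x (a(x) = (x² + 10*x) + 4 = 4 + x² + 10*x)
-78*a(-7) + d = -78*(4 + (-7)² + 10*(-7)) + 30 = -78*(4 + 49 - 70) + 30 = -78*(-17) + 30 = 1326 + 30 = 1356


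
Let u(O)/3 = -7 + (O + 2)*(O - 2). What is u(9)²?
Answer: 44100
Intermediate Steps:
u(O) = -21 + 3*(-2 + O)*(2 + O) (u(O) = 3*(-7 + (O + 2)*(O - 2)) = 3*(-7 + (2 + O)*(-2 + O)) = 3*(-7 + (-2 + O)*(2 + O)) = -21 + 3*(-2 + O)*(2 + O))
u(9)² = (-33 + 3*9²)² = (-33 + 3*81)² = (-33 + 243)² = 210² = 44100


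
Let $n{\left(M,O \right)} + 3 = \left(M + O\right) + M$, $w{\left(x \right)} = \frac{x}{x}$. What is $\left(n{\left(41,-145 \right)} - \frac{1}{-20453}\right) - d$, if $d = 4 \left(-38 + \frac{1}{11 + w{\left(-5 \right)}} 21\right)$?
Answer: $\frac{1615788}{20453} \approx 79.0$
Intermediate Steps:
$w{\left(x \right)} = 1$
$n{\left(M,O \right)} = -3 + O + 2 M$ ($n{\left(M,O \right)} = -3 + \left(\left(M + O\right) + M\right) = -3 + \left(O + 2 M\right) = -3 + O + 2 M$)
$d = -145$ ($d = 4 \left(-38 + \frac{1}{11 + 1} \cdot 21\right) = 4 \left(-38 + \frac{1}{12} \cdot 21\right) = 4 \left(-38 + \frac{7}{4}\right) = 4 \left(- \frac{145}{4}\right) = -145$)
$\left(n{\left(41,-145 \right)} - \frac{1}{-20453}\right) - d = \left(\left(-3 - 145 + 2 \cdot 41\right) - \frac{1}{-20453}\right) - -145 = \left(\left(-3 - 145 + 82\right) - - \frac{1}{20453}\right) + 145 = \left(-66 + \frac{1}{20453}\right) + 145 = - \frac{1349897}{20453} + 145 = \frac{1615788}{20453}$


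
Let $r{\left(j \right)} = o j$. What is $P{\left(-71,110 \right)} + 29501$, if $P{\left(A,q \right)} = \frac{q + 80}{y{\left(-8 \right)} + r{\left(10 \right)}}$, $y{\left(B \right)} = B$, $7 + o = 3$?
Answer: $\frac{707929}{24} \approx 29497.0$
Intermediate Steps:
$o = -4$ ($o = -7 + 3 = -4$)
$r{\left(j \right)} = - 4 j$
$P{\left(A,q \right)} = - \frac{5}{3} - \frac{q}{48}$ ($P{\left(A,q \right)} = \frac{q + 80}{-8 - 40} = \frac{80 + q}{-8 - 40} = \frac{80 + q}{-48} = \left(80 + q\right) \left(- \frac{1}{48}\right) = - \frac{5}{3} - \frac{q}{48}$)
$P{\left(-71,110 \right)} + 29501 = \left(- \frac{5}{3} - \frac{55}{24}\right) + 29501 = - \frac{95}{24} + 29501 = \frac{707929}{24}$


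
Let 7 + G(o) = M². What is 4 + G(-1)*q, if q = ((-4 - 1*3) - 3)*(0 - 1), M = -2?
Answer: -26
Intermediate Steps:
G(o) = -3 (G(o) = -7 + (-2)² = -7 + 4 = -3)
q = 10 (q = ((-4 - 3) - 3)*(-1) = (-7 - 3)*(-1) = -10*(-1) = 10)
4 + G(-1)*q = 4 - 3*10 = 4 - 30 = -26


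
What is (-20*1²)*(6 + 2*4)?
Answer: -280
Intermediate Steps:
(-20*1²)*(6 + 2*4) = (-20*1)*(6 + 8) = -20*14 = -280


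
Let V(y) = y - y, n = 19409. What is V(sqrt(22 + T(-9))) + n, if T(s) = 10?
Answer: 19409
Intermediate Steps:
V(y) = 0
V(sqrt(22 + T(-9))) + n = 0 + 19409 = 19409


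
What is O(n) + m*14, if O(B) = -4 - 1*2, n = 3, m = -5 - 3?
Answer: -118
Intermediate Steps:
m = -8
O(B) = -6 (O(B) = -4 - 2 = -6)
O(n) + m*14 = -6 - 8*14 = -6 - 112 = -118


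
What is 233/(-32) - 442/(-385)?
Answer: -75561/12320 ≈ -6.1332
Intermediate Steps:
233/(-32) - 442/(-385) = 233*(-1/32) - 442*(-1/385) = -233/32 + 442/385 = -75561/12320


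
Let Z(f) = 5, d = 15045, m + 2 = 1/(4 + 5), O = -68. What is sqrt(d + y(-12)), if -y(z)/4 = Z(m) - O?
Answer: sqrt(14753) ≈ 121.46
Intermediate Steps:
m = -17/9 (m = -2 + 1/(4 + 5) = -2 + 1/9 = -17/9 ≈ -1.8889)
y(z) = -292 (y(z) = -4*(5 - 1*(-68)) = -4*(5 + 68) = -4*73 = -292)
sqrt(d + y(-12)) = sqrt(15045 - 292) = sqrt(14753)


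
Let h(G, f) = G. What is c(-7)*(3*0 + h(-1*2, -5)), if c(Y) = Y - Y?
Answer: 0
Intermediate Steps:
c(Y) = 0
c(-7)*(3*0 + h(-1*2, -5)) = 0*(3*0 - 1*2) = 0*(0 - 2) = 0*(-2) = 0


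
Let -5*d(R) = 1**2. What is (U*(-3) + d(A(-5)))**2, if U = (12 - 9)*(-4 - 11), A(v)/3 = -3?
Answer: 454276/25 ≈ 18171.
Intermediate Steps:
A(v) = -9 (A(v) = 3*(-3) = -9)
d(R) = -1/5 (d(R) = -1/5*1**2 = -1/5*1 = -1/5)
U = -45 (U = 3*(-15) = -45)
(U*(-3) + d(A(-5)))**2 = (-45*(-3) - 1/5)**2 = (135 - 1/5)**2 = (674/5)**2 = 454276/25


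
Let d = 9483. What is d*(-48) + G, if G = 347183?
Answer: -108001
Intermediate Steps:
d*(-48) + G = 9483*(-48) + 347183 = -455184 + 347183 = -108001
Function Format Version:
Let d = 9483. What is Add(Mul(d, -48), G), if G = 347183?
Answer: -108001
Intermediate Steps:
Add(Mul(d, -48), G) = Add(Mul(9483, -48), 347183) = Add(-455184, 347183) = -108001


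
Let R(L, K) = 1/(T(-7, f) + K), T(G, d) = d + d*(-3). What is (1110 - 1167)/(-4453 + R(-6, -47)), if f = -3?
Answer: 779/60858 ≈ 0.012800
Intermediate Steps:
T(G, d) = -2*d (T(G, d) = d - 3*d = -2*d)
R(L, K) = 1/(6 + K) (R(L, K) = 1/(-2*(-3) + K) = 1/(6 + K))
(1110 - 1167)/(-4453 + R(-6, -47)) = (1110 - 1167)/(-4453 + 1/(6 - 47)) = -57/(-4453 + 1/(-41)) = -57/(-4453 - 1/41) = -57/(-182574/41) = -57*(-41/182574) = 779/60858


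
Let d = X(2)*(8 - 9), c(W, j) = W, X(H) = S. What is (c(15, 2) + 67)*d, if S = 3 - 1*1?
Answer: -164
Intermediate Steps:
S = 2 (S = 3 - 1 = 2)
X(H) = 2
d = -2 (d = 2*(8 - 9) = 2*(-1) = -2)
(c(15, 2) + 67)*d = (15 + 67)*(-2) = 82*(-2) = -164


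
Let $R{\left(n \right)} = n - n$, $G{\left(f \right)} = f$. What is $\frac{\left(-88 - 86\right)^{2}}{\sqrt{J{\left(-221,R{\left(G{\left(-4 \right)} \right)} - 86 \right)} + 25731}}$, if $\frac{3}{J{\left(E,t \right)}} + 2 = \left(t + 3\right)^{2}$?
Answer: $\frac{2523 \sqrt{12204411378}}{1476745} \approx 188.74$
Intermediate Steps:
$R{\left(n \right)} = 0$
$J{\left(E,t \right)} = \frac{3}{-2 + \left(3 + t\right)^{2}}$ ($J{\left(E,t \right)} = \frac{3}{-2 + \left(t + 3\right)^{2}} = \frac{3}{-2 + \left(3 + t\right)^{2}}$)
$\frac{\left(-88 - 86\right)^{2}}{\sqrt{J{\left(-221,R{\left(G{\left(-4 \right)} \right)} - 86 \right)} + 25731}} = \frac{\left(-88 - 86\right)^{2}}{\sqrt{\frac{3}{-2 + \left(3 + \left(0 - 86\right)\right)^{2}} + 25731}} = \frac{\left(-174\right)^{2}}{\sqrt{\frac{3}{-2 + \left(3 + \left(0 - 86\right)\right)^{2}} + 25731}} = \frac{30276}{\sqrt{\frac{3}{-2 + \left(3 - 86\right)^{2}} + 25731}} = \frac{30276}{\sqrt{\frac{3}{-2 + \left(-83\right)^{2}} + 25731}} = \frac{30276}{\sqrt{\frac{3}{-2 + 6889} + 25731}} = \frac{30276}{\sqrt{\frac{3}{6887} + 25731}} = \frac{30276}{\sqrt{\frac{177209400}{6887}}} = \frac{30276}{\frac{10}{6887} \sqrt{12204411378}} = 30276 \frac{\sqrt{12204411378}}{17720940} = \frac{2523 \sqrt{12204411378}}{1476745}$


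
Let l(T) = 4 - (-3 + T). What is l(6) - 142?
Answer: -141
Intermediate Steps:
l(T) = 7 - T (l(T) = 4 + (3 - T) = 7 - T)
l(6) - 142 = (7 - 1*6) - 142 = (7 - 6) - 142 = 1 - 142 = -141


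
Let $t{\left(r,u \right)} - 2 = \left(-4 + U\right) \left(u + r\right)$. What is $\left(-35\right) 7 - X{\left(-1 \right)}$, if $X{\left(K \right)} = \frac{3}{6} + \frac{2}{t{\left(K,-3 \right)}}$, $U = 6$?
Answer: $- \frac{1471}{6} \approx -245.17$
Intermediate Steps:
$t{\left(r,u \right)} = 2 + 2 r + 2 u$ ($t{\left(r,u \right)} = 2 + \left(-4 + 6\right) \left(u + r\right) = 2 + 2 \left(r + u\right) = 2 + \left(2 r + 2 u\right) = 2 + 2 r + 2 u$)
$X{\left(K \right)} = \frac{1}{2} + \frac{2}{-4 + 2 K}$ ($X{\left(K \right)} = \frac{3}{6} + \frac{2}{2 + 2 K + 2 \left(-3\right)} = 3 \cdot \frac{1}{6} + \frac{2}{2 + 2 K - 6} = \frac{1}{2} + \frac{2}{-4 + 2 K}$)
$\left(-35\right) 7 - X{\left(-1 \right)} = \left(-35\right) 7 - \frac{1}{2} \left(-1\right) \frac{1}{-2 - 1} = -245 - \frac{1}{2} \left(-1\right) \frac{1}{-3} = -245 - \frac{1}{2} \left(-1\right) \left(- \frac{1}{3}\right) = -245 - \frac{1}{6} = - \frac{1471}{6}$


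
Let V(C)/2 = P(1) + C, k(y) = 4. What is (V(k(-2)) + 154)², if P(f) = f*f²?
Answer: 26896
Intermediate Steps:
P(f) = f³
V(C) = 2 + 2*C (V(C) = 2*(1³ + C) = 2*(1 + C) = 2 + 2*C)
(V(k(-2)) + 154)² = ((2 + 2*4) + 154)² = ((2 + 8) + 154)² = (10 + 154)² = 164² = 26896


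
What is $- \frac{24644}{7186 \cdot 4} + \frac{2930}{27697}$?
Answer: $- \frac{149586237}{199030642} \approx -0.75157$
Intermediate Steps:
$- \frac{24644}{7186 \cdot 4} + \frac{2930}{27697} = - \frac{24644}{28744} + 2930 \cdot \frac{1}{27697} = \left(-24644\right) \frac{1}{28744} + \frac{2930}{27697} = - \frac{6161}{7186} + \frac{2930}{27697} = - \frac{149586237}{199030642}$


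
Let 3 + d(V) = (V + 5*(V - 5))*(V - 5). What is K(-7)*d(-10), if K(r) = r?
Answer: -8904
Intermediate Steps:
d(V) = -3 + (-25 + 6*V)*(-5 + V) (d(V) = -3 + (V + 5*(V - 5))*(V - 5) = -3 + (V + 5*(-5 + V))*(-5 + V) = -3 + (V + (-25 + 5*V))*(-5 + V) = -3 + (-25 + 6*V)*(-5 + V))
K(-7)*d(-10) = -7*(122 - 55*(-10) + 6*(-10)**2) = -7*(122 + 550 + 6*100) = -7*(122 + 550 + 600) = -7*1272 = -8904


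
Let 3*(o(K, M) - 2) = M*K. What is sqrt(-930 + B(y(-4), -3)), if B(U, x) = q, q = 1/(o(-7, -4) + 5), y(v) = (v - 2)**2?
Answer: 3*I*sqrt(5063)/7 ≈ 30.495*I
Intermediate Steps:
y(v) = (-2 + v)**2
o(K, M) = 2 + K*M/3 (o(K, M) = 2 + (M*K)/3 = 2 + (K*M)/3 = 2 + K*M/3)
q = 3/49 (q = 1/((2 + (1/3)*(-7)*(-4)) + 5) = 1/((2 + 28/3) + 5) = 1/(34/3 + 5) = 1/(49/3) = 3/49 ≈ 0.061224)
B(U, x) = 3/49
sqrt(-930 + B(y(-4), -3)) = sqrt(-930 + 3/49) = sqrt(-45567/49) = 3*I*sqrt(5063)/7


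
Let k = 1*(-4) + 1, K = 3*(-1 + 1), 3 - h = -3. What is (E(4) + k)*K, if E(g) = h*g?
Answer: 0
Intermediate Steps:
h = 6 (h = 3 - 1*(-3) = 3 + 3 = 6)
K = 0 (K = 3*0 = 0)
k = -3 (k = -4 + 1 = -3)
E(g) = 6*g
(E(4) + k)*K = (6*4 - 3)*0 = (24 - 3)*0 = 21*0 = 0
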